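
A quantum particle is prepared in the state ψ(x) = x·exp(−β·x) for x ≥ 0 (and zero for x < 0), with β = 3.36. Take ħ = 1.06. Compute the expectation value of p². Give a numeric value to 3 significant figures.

p² ψ = −ħ² d²ψ/dx²; ⟨p²⟩ = −ħ² ∫ ψ*·ψ'' dx / ∫|ψ|² dx.
Differentiate x·exp(−β·x) with the product rule; every integrand then reduces to terms xʲ·e^(−2βx) on [0, ∞), with ∫₀^∞ xʲ·e^(−2βx) dx = j!/(2β)^(j+1).
State is unnormalized: ∫|ψ|² dx = 0.0065906, and ∫ψ*·(−ħ² ψ'') dx = 0.083601, so ⟨p²⟩ = 0.083601 / 0.0065906.
⟨p²⟩ = 12.685.

12.7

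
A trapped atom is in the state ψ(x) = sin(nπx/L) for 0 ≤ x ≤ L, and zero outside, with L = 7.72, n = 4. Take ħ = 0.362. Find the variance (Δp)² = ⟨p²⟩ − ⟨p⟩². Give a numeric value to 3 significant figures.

Compute ⟨p⟩ and ⟨p²⟩ separately; (Δp)² = ⟨p²⟩ − ⟨p⟩².
d/dx sin(nπx/L) = (nπ/L)·cos(nπx/L) and d²/dx² sin(nπx/L) = −(nπ/L)²·sin(nπx/L); on 0 ≤ x ≤ L, ∫sin²(nπx/L) dx = L/2 and ∫sin(nπx/L)·cos(nπx/L) dx = 0.
Normalization: ∫|ψ|² dx = 3.8600.
⟨p⟩ = 0.0000 and ⟨p²⟩ = 0.34722.
(Δp)² = 0.34722 − (0.0000)² = 0.34722.

0.347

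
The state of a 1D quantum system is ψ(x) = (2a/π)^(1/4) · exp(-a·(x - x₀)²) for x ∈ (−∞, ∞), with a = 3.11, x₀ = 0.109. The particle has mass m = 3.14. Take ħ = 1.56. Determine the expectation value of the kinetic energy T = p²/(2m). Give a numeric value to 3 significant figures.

1.21

T = −(ħ²/2m) d²/dx², so ⟨T⟩ = −(ħ²/2m) ∫ ψ*·ψ'' dx; with m = 3.14.
Gaussian moments (u = x − x₀): ∫u^(2j)·e^(−2au²) du = (2j−1)!!/(4a)^j · √(π/(2a)), odd powers integrate to 0; here √(π/(2a)) = 0.71069. Derivatives: d/dx e^(−au²) = −2au·e^(−au²), d²/dx² e^(−au²) = (4a²u² − 2a)·e^(−au²).
⟨T⟩ = 1.2052.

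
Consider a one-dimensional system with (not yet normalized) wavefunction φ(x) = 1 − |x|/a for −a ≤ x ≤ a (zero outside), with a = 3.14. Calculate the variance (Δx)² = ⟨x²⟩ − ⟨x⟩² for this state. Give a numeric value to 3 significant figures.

0.986

Compute ⟨x⟩ and ⟨x²⟩ separately, then (Δx)² = ⟨x²⟩ − ⟨x⟩².
φ is even, so ∫ over [−a, a] = 2∫₀ᵃ with φ = 1 − x/a there: ∫₀ᵃ (1 − x/a)² dx = a/3, ∫₀ᵃ x²(1 − x/a)² dx = a³/30, ∫₀ᵃ x⁴(1 − x/a)² dx = a⁵/105.
Normalization: ∫|φ|² dx = 2.0933.
⟨x⟩ = 0.0000 and ⟨x²⟩ = 0.98596.
(Δx)² = 0.98596 − (0.0000)² = 0.98596.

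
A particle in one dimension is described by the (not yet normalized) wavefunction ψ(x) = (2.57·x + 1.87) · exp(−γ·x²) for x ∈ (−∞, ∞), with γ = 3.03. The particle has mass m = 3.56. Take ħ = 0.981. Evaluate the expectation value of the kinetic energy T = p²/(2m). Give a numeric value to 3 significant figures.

T = −(ħ²/2m) d²/dx², so ⟨T⟩ = −(ħ²/2m) ∫ ψ*·ψ'' dx / ∫|ψ|² dx; with m = 3.56.
Expand each integrand as polynomial × e^(−2γx²) and use ∫x^(2j)·e^(−2γx²) dx = (2j−1)!!/(4γ)^j · √(π/(2γ)), odd powers → 0; here √(π/(2γ)) = 0.72001. Differentiate with the product rule, d/dx e^(−γx²) = −2γx·e^(−γx²).
State is unnormalized: ∫|ψ|² dx = 2.9102, and ∫ψ*·(−ħ²/2m · ψ'') dx = 1.5132, so ⟨T⟩ = 1.5132 / 2.9102.
⟨T⟩ = 0.51998.

0.520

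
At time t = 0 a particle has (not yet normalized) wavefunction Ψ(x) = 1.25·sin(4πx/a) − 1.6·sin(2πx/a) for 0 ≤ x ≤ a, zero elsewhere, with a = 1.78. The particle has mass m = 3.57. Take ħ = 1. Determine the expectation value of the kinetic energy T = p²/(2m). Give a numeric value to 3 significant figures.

3.73

T = −(ħ²/2m) d²/dx², so ⟨T⟩ = −(ħ²/2m) ∫ Ψ*·Ψ'' dx / ∫|Ψ|² dx; with m = 3.57.
d²/dx² sin(jπx/a) = −(jπ/a)²·sin(jπx/a); on 0 ≤ x ≤ a, ∫sin²(jπx/a) dx = a/2 and ∫sin(jπx/a)·sin(lπx/a) dx = 0 for j ≠ l, so only diagonal terms survive in ∫|Ψ|² and ∫Ψ·Ψ″; ∫Ψ·Ψ′ dx = [Ψ²/2] between the walls = 0.
State is unnormalized: ∫|Ψ|² dx = 3.6690, and ∫Ψ*·(−ħ²/2m · Ψ'') dx = 13.683, so ⟨T⟩ = 13.683 / 3.6690.
⟨T⟩ = 3.7294.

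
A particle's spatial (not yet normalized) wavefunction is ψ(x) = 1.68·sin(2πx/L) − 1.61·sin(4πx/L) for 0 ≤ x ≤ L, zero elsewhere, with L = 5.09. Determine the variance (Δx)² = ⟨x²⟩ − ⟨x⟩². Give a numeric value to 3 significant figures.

Compute ⟨x⟩ and ⟨x²⟩ separately, then (Δx)² = ⟨x²⟩ − ⟨x⟩².
On 0 ≤ x ≤ L (j ≠ l): ∫sin²(jπx/L) dx = L/2, ∫sin(jπx/L)·sin(lπx/L) dx = 0; diagonal moments ∫x·sin²(jπx/L) dx = L²/4, ∫x²·sin²(jπx/L) dx = L³·(1/6 − 1/(4j²π²)); cross terms ∫x·sin(jπx/L)·sin(lπx/L) dx = 0 for j + l even and −4jlL²/(π²(j² − l²)²) for j + l odd, ∫x²·sin(jπx/L)·sin(lπx/L) dx = (−1)^(j+l)·4jlL³/(π²(j² − l²)²); higher powers the same way via product-to-sum and parts.
Normalization: ∫|ψ|² dx = 13.780.
⟨x⟩ = 2.5450 and ⟨x²⟩ = 7.2601.
(Δx)² = 7.2601 − (2.5450)² = 0.78307.

0.783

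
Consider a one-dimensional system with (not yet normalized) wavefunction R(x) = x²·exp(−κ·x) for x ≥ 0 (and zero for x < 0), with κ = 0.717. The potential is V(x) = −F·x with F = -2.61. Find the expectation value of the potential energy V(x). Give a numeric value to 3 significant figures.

9.10

⟨V⟩ = ∫ V(x)·|R|² dx / ∫|R|² dx.
Every integrand reduces to terms xʲ·e^(−2κx) on [0, ∞); use ∫₀^∞ xʲ·e^(−2κx) dx = j!/(2κ)^(j+1).
State is unnormalized: ∫|R|² dx = 3.9579, and ∫R*·V(x)·R dx = 36.019, so ⟨V⟩ = 36.019 / 3.9579.
⟨V⟩ = 9.1004.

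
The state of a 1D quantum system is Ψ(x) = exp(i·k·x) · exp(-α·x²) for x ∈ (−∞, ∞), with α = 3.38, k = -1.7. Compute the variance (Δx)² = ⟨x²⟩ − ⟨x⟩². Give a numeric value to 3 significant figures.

Compute ⟨x⟩ and ⟨x²⟩ separately, then (Δx)² = ⟨x²⟩ − ⟨x⟩².
Gaussian moments: ∫x^(2j)·e^(−2αx²) dx = (2j−1)!!/(4α)^j · √(π/(2α)), odd powers integrate to 0; here √(π/(2α)) = 0.68171.
Normalization: ∫|Ψ|² dx = 0.68171.
⟨x⟩ = 0.0000 and ⟨x²⟩ = 0.073964.
(Δx)² = 0.073964 − (0.0000)² = 0.073964.

0.0740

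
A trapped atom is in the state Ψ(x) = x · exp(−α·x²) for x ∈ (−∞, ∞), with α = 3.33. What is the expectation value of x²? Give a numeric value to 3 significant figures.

0.225

⟨x²⟩ = ∫ x²·|Ψ|² dx / ∫|Ψ|² dx (integrals over the domain).
Expand each integrand as polynomial × e^(−2αx²) and use ∫x^(2j)·e^(−2αx²) dx = (2j−1)!!/(4α)^j · √(π/(2α)), odd powers → 0; here √(π/(2α)) = 0.68681.
State is unnormalized: ∫|Ψ|² dx = 0.051562, and ∫Ψ*·x²·Ψ dx = 0.011613, so ⟨x²⟩ = 0.011613 / 0.051562.
⟨x²⟩ = 0.22523.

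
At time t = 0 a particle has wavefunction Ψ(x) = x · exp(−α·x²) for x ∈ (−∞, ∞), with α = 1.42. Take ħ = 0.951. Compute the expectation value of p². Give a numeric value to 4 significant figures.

3.853

p² Ψ = −ħ² d²Ψ/dx²; ⟨p²⟩ = −ħ² ∫ Ψ*·Ψ'' dx / ∫|Ψ|² dx.
Expand each integrand as polynomial × e^(−2αx²) and use ∫x^(2j)·e^(−2αx²) dx = (2j−1)!!/(4α)^j · √(π/(2α)), odd powers → 0; here √(π/(2α)) = 1.0518. Differentiate with the product rule, d/dx e^(−αx²) = −2αx·e^(−αx²).
State is unnormalized: ∫|Ψ|² dx = 0.18517, and ∫Ψ*·(−ħ² Ψ'') dx = 0.71341, so ⟨p²⟩ = 0.71341 / 0.18517.
⟨p²⟩ = 3.8527.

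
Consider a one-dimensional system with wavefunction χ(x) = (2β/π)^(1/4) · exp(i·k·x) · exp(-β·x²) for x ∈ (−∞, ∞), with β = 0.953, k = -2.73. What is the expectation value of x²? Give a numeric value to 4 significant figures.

0.2623

⟨x²⟩ = ∫ x²·|χ|² dx (integrals over the domain).
Gaussian moments: ∫x^(2j)·e^(−2βx²) dx = (2j−1)!!/(4β)^j · √(π/(2β)), odd powers integrate to 0; here √(π/(2β)) = 1.2838.
⟨x²⟩ = 0.26233.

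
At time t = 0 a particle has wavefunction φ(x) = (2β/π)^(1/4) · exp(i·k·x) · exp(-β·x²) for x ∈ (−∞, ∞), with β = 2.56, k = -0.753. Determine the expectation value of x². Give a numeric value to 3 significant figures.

0.0977

⟨x²⟩ = ∫ x²·|φ|² dx (integrals over the domain).
Gaussian moments: ∫x^(2j)·e^(−2βx²) dx = (2j−1)!!/(4β)^j · √(π/(2β)), odd powers integrate to 0; here √(π/(2β)) = 0.78332.
⟨x²⟩ = 0.097656.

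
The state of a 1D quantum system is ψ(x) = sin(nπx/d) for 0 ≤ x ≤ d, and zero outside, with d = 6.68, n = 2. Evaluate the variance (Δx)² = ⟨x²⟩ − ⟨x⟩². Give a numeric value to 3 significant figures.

3.15

Compute ⟨x⟩ and ⟨x²⟩ separately, then (Δx)² = ⟨x²⟩ − ⟨x⟩².
With sin²θ = (1 − cos2θ)/2 on 0 ≤ x ≤ d: ∫sin²(nπx/d) dx = d/2, ∫x·sin²(nπx/d) dx = d²/4, ∫x²·sin²(nπx/d) dx = d³·(1/6 − 1/(4n²π²)); higher powers xᵏ the same way, integrating xᵏ·cos(2nπx/d) by parts.
Normalization: ∫|ψ|² dx = 3.3400.
⟨x⟩ = 3.3400 and ⟨x²⟩ = 14.309.
(Δx)² = 14.309 − (3.3400)² = 3.1534.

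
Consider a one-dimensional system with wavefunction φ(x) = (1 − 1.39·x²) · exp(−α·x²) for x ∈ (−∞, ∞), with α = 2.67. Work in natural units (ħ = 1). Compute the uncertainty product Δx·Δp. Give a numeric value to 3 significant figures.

0.511

Δx = √(⟨x²⟩−⟨x⟩²), Δp = √(⟨p²⟩−⟨p⟩²).
Expand each integrand as polynomial × e^(−2αx²) and use ∫x^(2j)·e^(−2αx²) dx = (2j−1)!!/(4α)^j · √(π/(2α)), odd powers → 0; here √(π/(2α)) = 0.76702. Differentiate with the product rule, d/dx e^(−αx²) = −2αx·e^(−αx²).
Normalization: ∫|φ|² dx = 0.60634.
⟨x⟩ = 0.0000, ⟨x²⟩ = 0.056047 ⇒ Δx = 0.23674.
⟨p⟩ = 0.0000, ⟨p²⟩ = 4.6572 ⇒ Δp = 2.1581.
Δx·Δp = 0.51090.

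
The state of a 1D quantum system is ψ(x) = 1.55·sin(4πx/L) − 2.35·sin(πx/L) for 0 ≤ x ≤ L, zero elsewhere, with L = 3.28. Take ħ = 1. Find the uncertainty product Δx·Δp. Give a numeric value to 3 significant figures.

Δx = √(⟨x²⟩−⟨x⟩²), Δp = √(⟨p²⟩−⟨p⟩²).
On 0 ≤ x ≤ L (j ≠ l): ∫sin²(jπx/L) dx = L/2, ∫sin(jπx/L)·sin(lπx/L) dx = 0; diagonal moments ∫x·sin²(jπx/L) dx = L²/4, ∫x²·sin²(jπx/L) dx = L³·(1/6 − 1/(4j²π²)); cross terms ∫x·sin(jπx/L)·sin(lπx/L) dx = 0 for j + l even and −4jlL²/(π²(j² − l²)²) for j + l odd, ∫x²·sin(jπx/L)·sin(lπx/L) dx = (−1)^(j+l)·4jlL³/(π²(j² − l²)²); higher powers the same way via product-to-sum and parts. d²/dx² sin(jπx/L) = −(jπ/L)²·sin(jπx/L); on 0 ≤ x ≤ L, ∫sin²(jπx/L) dx = L/2 and ∫sin(jπx/L)·sin(lπx/L) dx = 0 for j ≠ l, so only diagonal terms survive in ∫|ψ|² and ∫ψ·ψ″; ∫ψ·ψ′ dx = [ψ²/2] between the walls = 0.
Normalization: ∫|ψ|² dx = 12.997.
⟨x⟩ = 1.6834, ⟨x²⟩ = 3.3385 ⇒ Δx = 0.71030.
⟨p⟩ = 0.0000, ⟨p²⟩ = 5.0890 ⇒ Δp = 2.2559.
Δx·Δp = 1.6023.

1.60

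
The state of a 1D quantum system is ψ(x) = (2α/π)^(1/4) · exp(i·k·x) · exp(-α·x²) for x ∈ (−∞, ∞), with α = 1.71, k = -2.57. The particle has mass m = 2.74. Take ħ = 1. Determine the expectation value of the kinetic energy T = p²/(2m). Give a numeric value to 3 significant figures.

1.52

T = −(ħ²/2m) d²/dx², so ⟨T⟩ = −(ħ²/2m) ∫ ψ*·ψ'' dx; with m = 2.74.
Gaussian moments: ∫x^(2j)·e^(−2αx²) dx = (2j−1)!!/(4α)^j · √(π/(2α)), odd powers integrate to 0; here √(π/(2α)) = 0.95843. Derivatives: ψ′ = (ik − 2αx)·ψ, ψ″ = ((ik − 2αx)² − 2α)·ψ; the odd-in-x pieces drop out.
⟨T⟩ = 1.5173.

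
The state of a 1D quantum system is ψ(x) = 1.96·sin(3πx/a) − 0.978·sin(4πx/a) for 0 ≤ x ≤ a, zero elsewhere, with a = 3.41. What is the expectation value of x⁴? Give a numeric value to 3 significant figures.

42.0

⟨x⁴⟩ = ∫ x⁴·|ψ|² dx / ∫|ψ|² dx (integrals over the domain).
On 0 ≤ x ≤ a (j ≠ l): ∫sin²(jπx/a) dx = a/2, ∫sin(jπx/a)·sin(lπx/a) dx = 0; diagonal moments ∫x·sin²(jπx/a) dx = a²/4, ∫x²·sin²(jπx/a) dx = a³·(1/6 − 1/(4j²π²)); cross terms ∫x·sin(jπx/a)·sin(lπx/a) dx = 0 for j + l even and −4jla²/(π²(j² − l²)²) for j + l odd, ∫x²·sin(jπx/a)·sin(lπx/a) dx = (−1)^(j+l)·4jla³/(π²(j² − l²)²); higher powers the same way via product-to-sum and parts.
State is unnormalized: ∫|ψ|² dx = 8.1807, and ∫ψ*·x⁴·ψ dx = 343.26, so ⟨x⁴⟩ = 343.26 / 8.1807.
⟨x⁴⟩ = 41.960.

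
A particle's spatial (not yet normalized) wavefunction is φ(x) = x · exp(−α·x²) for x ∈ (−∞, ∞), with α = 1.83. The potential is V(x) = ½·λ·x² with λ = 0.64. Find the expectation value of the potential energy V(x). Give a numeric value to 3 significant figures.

⟨V⟩ = ∫ V(x)·|φ|² dx / ∫|φ|² dx.
Expand each integrand as polynomial × e^(−2αx²) and use ∫x^(2j)·e^(−2αx²) dx = (2j−1)!!/(4α)^j · √(π/(2α)), odd powers → 0; here √(π/(2α)) = 0.92648.
State is unnormalized: ∫|φ|² dx = 0.12657, and ∫φ*·V(x)·φ dx = 0.016599, so ⟨V⟩ = 0.016599 / 0.12657.
⟨V⟩ = 0.13115.

0.131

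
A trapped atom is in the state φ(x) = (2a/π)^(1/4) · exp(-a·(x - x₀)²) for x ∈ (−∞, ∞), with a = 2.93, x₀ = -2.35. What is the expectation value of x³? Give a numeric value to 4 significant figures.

⟨x³⟩ = ∫ x³·|φ|² dx (integrals over the domain).
Gaussian moments (u = x − x₀): ∫u^(2j)·e^(−2au²) du = (2j−1)!!/(4a)^j · √(π/(2a)), odd powers integrate to 0; here √(π/(2a)) = 0.73219.
⟨x³⟩ = -13.579.

-13.58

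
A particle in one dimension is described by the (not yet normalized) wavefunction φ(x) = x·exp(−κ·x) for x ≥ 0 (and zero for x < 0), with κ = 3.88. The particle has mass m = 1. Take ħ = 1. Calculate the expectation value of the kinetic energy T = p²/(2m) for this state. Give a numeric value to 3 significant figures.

7.53

T = −(ħ²/2m) d²/dx², so ⟨T⟩ = −(ħ²/2m) ∫ φ*·φ'' dx / ∫|φ|² dx; with m = 1.
Differentiate x·exp(−κ·x) with the product rule; every integrand then reduces to terms xʲ·e^(−2κx) on [0, ∞), with ∫₀^∞ xʲ·e^(−2κx) dx = j!/(2κ)^(j+1).
State is unnormalized: ∫|φ|² dx = 0.0042800, and ∫φ*·(−ħ²/2m · φ'') dx = 0.032216, so ⟨T⟩ = 0.032216 / 0.0042800.
⟨T⟩ = 7.5272.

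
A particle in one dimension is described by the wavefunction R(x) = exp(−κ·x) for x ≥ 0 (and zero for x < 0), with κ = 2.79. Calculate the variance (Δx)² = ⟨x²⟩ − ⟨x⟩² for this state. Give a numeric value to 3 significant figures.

0.0321

Compute ⟨x⟩ and ⟨x²⟩ separately, then (Δx)² = ⟨x²⟩ − ⟨x⟩².
Every integrand reduces to terms xʲ·e^(−2κx) on [0, ∞); use ∫₀^∞ xʲ·e^(−2κx) dx = j!/(2κ)^(j+1).
Normalization: ∫|R|² dx = 0.17921.
⟨x⟩ = 0.17921 and ⟨x²⟩ = 0.064234.
(Δx)² = 0.064234 − (0.17921)² = 0.032117.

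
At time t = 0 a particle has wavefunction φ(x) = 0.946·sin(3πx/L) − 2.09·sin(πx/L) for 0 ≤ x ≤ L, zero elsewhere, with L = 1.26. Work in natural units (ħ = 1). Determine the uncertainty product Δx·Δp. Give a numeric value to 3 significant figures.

Δx = √(⟨x²⟩−⟨x⟩²), Δp = √(⟨p²⟩−⟨p⟩²).
On 0 ≤ x ≤ L (j ≠ l): ∫sin²(jπx/L) dx = L/2, ∫sin(jπx/L)·sin(lπx/L) dx = 0; diagonal moments ∫x·sin²(jπx/L) dx = L²/4, ∫x²·sin²(jπx/L) dx = L³·(1/6 − 1/(4j²π²)); cross terms ∫x·sin(jπx/L)·sin(lπx/L) dx = 0 for j + l even and −4jlL²/(π²(j² − l²)²) for j + l odd, ∫x²·sin(jπx/L)·sin(lπx/L) dx = (−1)^(j+l)·4jlL³/(π²(j² − l²)²); higher powers the same way via product-to-sum and parts. d²/dx² sin(jπx/L) = −(jπ/L)²·sin(jπx/L); on 0 ≤ x ≤ L, ∫sin²(jπx/L) dx = L/2 and ∫sin(jπx/L)·sin(lπx/L) dx = 0 for j ≠ l, so only diagonal terms survive in ∫|φ|² and ∫φ·φ″; ∫φ·φ′ dx = [φ²/2] between the walls = 0.
Normalization: ∫|φ|² dx = 3.3157.
⟨x⟩ = 0.63000, ⟨x²⟩ = 0.41561 ⇒ Δx = 0.13677.
⟨p⟩ = 0.0000, ⟨p²⟩ = 14.673 ⇒ Δp = 3.8306.
Δx·Δp = 0.52391.

0.524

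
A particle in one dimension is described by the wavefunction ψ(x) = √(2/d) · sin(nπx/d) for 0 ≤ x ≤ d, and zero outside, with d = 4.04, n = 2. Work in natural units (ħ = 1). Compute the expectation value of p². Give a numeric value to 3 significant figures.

p² ψ = −ħ² d²ψ/dx²; ⟨p²⟩ = −ħ² ∫ ψ*·ψ'' dx.
d/dx sin(nπx/d) = (nπ/d)·cos(nπx/d) and d²/dx² sin(nπx/d) = −(nπ/d)²·sin(nπx/d); on 0 ≤ x ≤ d, ∫sin²(nπx/d) dx = d/2 and ∫sin(nπx/d)·cos(nπx/d) dx = 0.
⟨p²⟩ = 2.4188.

2.42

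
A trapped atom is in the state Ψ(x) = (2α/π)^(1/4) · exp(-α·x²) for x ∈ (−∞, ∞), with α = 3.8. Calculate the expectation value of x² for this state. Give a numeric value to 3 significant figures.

0.0658

⟨x²⟩ = ∫ x²·|Ψ|² dx (integrals over the domain).
Gaussian moments: ∫x^(2j)·e^(−2αx²) dx = (2j−1)!!/(4α)^j · √(π/(2α)), odd powers integrate to 0; here √(π/(2α)) = 0.64294.
⟨x²⟩ = 0.065789.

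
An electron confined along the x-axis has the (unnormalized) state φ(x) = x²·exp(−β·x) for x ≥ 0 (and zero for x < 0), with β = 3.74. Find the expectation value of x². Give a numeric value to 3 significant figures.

⟨x²⟩ = ∫ x²·|φ|² dx / ∫|φ|² dx (integrals over the domain).
Every integrand reduces to terms xʲ·e^(−2βx) on [0, ∞); use ∫₀^∞ xʲ·e^(−2βx) dx = j!/(2β)^(j+1).
State is unnormalized: ∫|φ|² dx = 0.0010250, and ∫φ*·x²·φ dx = 0.00054957, so ⟨x²⟩ = 0.00054957 / 0.0010250.
⟨x²⟩ = 0.53619.

0.536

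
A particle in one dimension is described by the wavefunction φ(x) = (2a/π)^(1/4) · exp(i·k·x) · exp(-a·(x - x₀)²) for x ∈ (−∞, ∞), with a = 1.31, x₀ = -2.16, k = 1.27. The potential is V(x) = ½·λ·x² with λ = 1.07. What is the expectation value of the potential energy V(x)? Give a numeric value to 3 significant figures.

2.60

⟨V⟩ = ∫ V(x)·|φ|² dx.
Gaussian moments (u = x − x₀): ∫u^(2j)·e^(−2au²) du = (2j−1)!!/(4a)^j · √(π/(2a)), odd powers integrate to 0; here √(π/(2a)) = 1.0950.
⟨V⟩ = 2.5982.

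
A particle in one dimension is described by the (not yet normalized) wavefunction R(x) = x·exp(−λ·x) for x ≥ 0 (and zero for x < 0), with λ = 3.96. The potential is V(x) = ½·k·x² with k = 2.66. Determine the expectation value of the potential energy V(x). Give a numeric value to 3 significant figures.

0.254

⟨V⟩ = ∫ V(x)·|R|² dx / ∫|R|² dx.
Every integrand reduces to terms xʲ·e^(−2λx) on [0, ∞); use ∫₀^∞ xʲ·e^(−2λx) dx = j!/(2λ)^(j+1).
State is unnormalized: ∫|R|² dx = 0.0040258, and ∫R*·V(x)·R dx = 0.0010243, so ⟨V⟩ = 0.0010243 / 0.0040258.
⟨V⟩ = 0.25444.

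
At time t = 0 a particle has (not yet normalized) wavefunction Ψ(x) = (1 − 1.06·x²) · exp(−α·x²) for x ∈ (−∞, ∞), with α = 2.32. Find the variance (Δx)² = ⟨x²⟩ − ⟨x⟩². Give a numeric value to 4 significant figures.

Compute ⟨x⟩ and ⟨x²⟩ separately, then (Δx)² = ⟨x²⟩ − ⟨x⟩².
Expand each integrand as polynomial × e^(−2αx²) and use ∫x^(2j)·e^(−2αx²) dx = (2j−1)!!/(4α)^j · √(π/(2α)), odd powers → 0; here √(π/(2α)) = 0.82284.
Normalization: ∫|Ψ|² dx = 0.66707.
⟨x⟩ = 0.0000 and ⟨x²⟩ = 0.067838.
(Δx)² = 0.067838 − (0.0000)² = 0.067838.

0.06784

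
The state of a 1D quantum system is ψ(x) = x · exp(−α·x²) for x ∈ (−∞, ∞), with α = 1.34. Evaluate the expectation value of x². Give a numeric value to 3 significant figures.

0.560

⟨x²⟩ = ∫ x²·|ψ|² dx / ∫|ψ|² dx (integrals over the domain).
Expand each integrand as polynomial × e^(−2αx²) and use ∫x^(2j)·e^(−2αx²) dx = (2j−1)!!/(4α)^j · √(π/(2α)), odd powers → 0; here √(π/(2α)) = 1.0827.
State is unnormalized: ∫|ψ|² dx = 0.20200, and ∫ψ*·x²·ψ dx = 0.11306, so ⟨x²⟩ = 0.11306 / 0.20200.
⟨x²⟩ = 0.55970.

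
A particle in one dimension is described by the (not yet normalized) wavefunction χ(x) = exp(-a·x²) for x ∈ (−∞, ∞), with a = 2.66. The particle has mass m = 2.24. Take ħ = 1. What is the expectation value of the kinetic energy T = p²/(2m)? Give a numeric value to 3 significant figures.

T = −(ħ²/2m) d²/dx², so ⟨T⟩ = −(ħ²/2m) ∫ χ*·χ'' dx / ∫|χ|² dx; with m = 2.24.
Gaussian moments: ∫x^(2j)·e^(−2ax²) dx = (2j−1)!!/(4a)^j · √(π/(2a)), odd powers integrate to 0; here √(π/(2a)) = 0.76846. Derivatives: d/dx e^(−ax²) = −2ax·e^(−ax²), d²/dx² e^(−ax²) = (4a²x² − 2a)·e^(−ax²).
State is unnormalized: ∫|χ|² dx = 0.76846, and ∫χ*·(−ħ²/2m · χ'') dx = 0.45627, so ⟨T⟩ = 0.45627 / 0.76846.
⟨T⟩ = 0.59375.

0.594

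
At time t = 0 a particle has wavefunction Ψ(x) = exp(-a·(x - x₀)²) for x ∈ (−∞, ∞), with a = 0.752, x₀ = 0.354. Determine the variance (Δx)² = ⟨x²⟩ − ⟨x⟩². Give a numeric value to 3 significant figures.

Compute ⟨x⟩ and ⟨x²⟩ separately, then (Δx)² = ⟨x²⟩ − ⟨x⟩².
Gaussian moments (u = x − x₀): ∫u^(2j)·e^(−2au²) du = (2j−1)!!/(4a)^j · √(π/(2a)), odd powers integrate to 0; here √(π/(2a)) = 1.4453.
Normalization: ∫|Ψ|² dx = 1.4453.
⟨x⟩ = 0.35400 and ⟨x²⟩ = 0.45776.
(Δx)² = 0.45776 − (0.35400)² = 0.33245.

0.332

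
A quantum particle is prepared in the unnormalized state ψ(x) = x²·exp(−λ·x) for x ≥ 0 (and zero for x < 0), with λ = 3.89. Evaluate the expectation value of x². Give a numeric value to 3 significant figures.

0.496

⟨x²⟩ = ∫ x²·|ψ|² dx / ∫|ψ|² dx (integrals over the domain).
Every integrand reduces to terms xʲ·e^(−2λx) on [0, ∞); use ∫₀^∞ xʲ·e^(−2λx) dx = j!/(2λ)^(j+1).
State is unnormalized: ∫|ψ|² dx = 0.00084200, and ∫ψ*·x²·ψ dx = 0.00041733, so ⟨x²⟩ = 0.00041733 / 0.00084200.
⟨x²⟩ = 0.49564.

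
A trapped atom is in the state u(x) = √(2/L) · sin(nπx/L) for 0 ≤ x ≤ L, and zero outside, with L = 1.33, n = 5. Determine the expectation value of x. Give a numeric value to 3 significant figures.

0.665

⟨x⟩ = ∫ x·|u|² dx (integrals over the domain).
With sin²θ = (1 − cos2θ)/2 on 0 ≤ x ≤ L: ∫sin²(nπx/L) dx = L/2, ∫x·sin²(nπx/L) dx = L²/4, ∫x²·sin²(nπx/L) dx = L³·(1/6 − 1/(4n²π²)); higher powers xᵏ the same way, integrating xᵏ·cos(2nπx/L) by parts.
⟨x⟩ = 0.66500.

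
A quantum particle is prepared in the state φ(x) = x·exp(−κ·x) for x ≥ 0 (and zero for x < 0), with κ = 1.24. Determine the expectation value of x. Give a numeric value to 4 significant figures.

1.210

⟨x⟩ = ∫ x·|φ|² dx / ∫|φ|² dx (integrals over the domain).
Every integrand reduces to terms xʲ·e^(−2κx) on [0, ∞); use ∫₀^∞ xʲ·e^(−2κx) dx = j!/(2κ)^(j+1).
State is unnormalized: ∫|φ|² dx = 0.13112, and ∫φ*·x·φ dx = 0.15862, so ⟨x⟩ = 0.15862 / 0.13112.
⟨x⟩ = 1.2097.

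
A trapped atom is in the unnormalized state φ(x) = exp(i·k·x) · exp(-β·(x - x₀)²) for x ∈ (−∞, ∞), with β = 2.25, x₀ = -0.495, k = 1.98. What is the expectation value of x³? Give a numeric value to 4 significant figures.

-0.2863

⟨x³⟩ = ∫ x³·|φ|² dx / ∫|φ|² dx (integrals over the domain).
Gaussian moments (u = x − x₀): ∫u^(2j)·e^(−2βu²) du = (2j−1)!!/(4β)^j · √(π/(2β)), odd powers integrate to 0; here √(π/(2β)) = 0.83554.
State is unnormalized: ∫|φ|² dx = 0.83554, and ∫φ*·x³·φ dx = -0.23921, so ⟨x³⟩ = -0.23921 / 0.83554.
⟨x³⟩ = -0.28629.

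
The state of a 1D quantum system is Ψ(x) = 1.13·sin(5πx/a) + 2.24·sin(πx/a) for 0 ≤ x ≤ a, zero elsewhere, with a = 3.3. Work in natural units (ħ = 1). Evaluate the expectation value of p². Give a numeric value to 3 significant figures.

p² Ψ = −ħ² d²Ψ/dx²; ⟨p²⟩ = −ħ² ∫ Ψ*·Ψ'' dx / ∫|Ψ|² dx.
d²/dx² sin(jπx/a) = −(jπ/a)²·sin(jπx/a); on 0 ≤ x ≤ a, ∫sin²(jπx/a) dx = a/2 and ∫sin(jπx/a)·sin(lπx/a) dx = 0 for j ≠ l, so only diagonal terms survive in ∫|Ψ|² and ∫Ψ·Ψ″; ∫Ψ·Ψ′ dx = [Ψ²/2] between the walls = 0.
State is unnormalized: ∫|Ψ|² dx = 10.386, and ∫Ψ*·(−ħ² Ψ'') dx = 55.240, so ⟨p²⟩ = 55.240 / 10.386.
⟨p²⟩ = 5.3187.

5.32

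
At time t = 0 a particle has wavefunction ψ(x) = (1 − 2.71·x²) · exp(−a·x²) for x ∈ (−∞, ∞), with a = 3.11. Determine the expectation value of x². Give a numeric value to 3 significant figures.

⟨x²⟩ = ∫ x²·|ψ|² dx / ∫|ψ|² dx (integrals over the domain).
Expand each integrand as polynomial × e^(−2ax²) and use ∫x^(2j)·e^(−2ax²) dx = (2j−1)!!/(4a)^j · √(π/(2a)), odd powers → 0; here √(π/(2a)) = 0.71069.
State is unnormalized: ∫|ψ|² dx = 0.50223, and ∫ψ*·x²·ψ dx = 0.023125, so ⟨x²⟩ = 0.023125 / 0.50223.
⟨x²⟩ = 0.046044.

0.0460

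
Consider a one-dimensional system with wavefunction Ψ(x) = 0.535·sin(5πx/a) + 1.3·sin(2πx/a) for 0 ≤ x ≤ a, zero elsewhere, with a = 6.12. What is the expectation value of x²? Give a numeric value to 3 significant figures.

11.6

⟨x²⟩ = ∫ x²·|Ψ|² dx / ∫|Ψ|² dx (integrals over the domain).
On 0 ≤ x ≤ a (j ≠ l): ∫sin²(jπx/a) dx = a/2, ∫sin(jπx/a)·sin(lπx/a) dx = 0; diagonal moments ∫x·sin²(jπx/a) dx = a²/4, ∫x²·sin²(jπx/a) dx = a³·(1/6 − 1/(4j²π²)); cross terms ∫x·sin(jπx/a)·sin(lπx/a) dx = 0 for j + l even and −4jla²/(π²(j² − l²)²) for j + l odd, ∫x²·sin(jπx/a)·sin(lπx/a) dx = (−1)^(j+l)·4jla³/(π²(j² − l²)²); higher powers the same way via product-to-sum and parts.
State is unnormalized: ∫|Ψ|² dx = 6.0472, and ∫Ψ*·x²·Ψ dx = 70.049, so ⟨x²⟩ = 70.049 / 6.0472.
⟨x²⟩ = 11.584.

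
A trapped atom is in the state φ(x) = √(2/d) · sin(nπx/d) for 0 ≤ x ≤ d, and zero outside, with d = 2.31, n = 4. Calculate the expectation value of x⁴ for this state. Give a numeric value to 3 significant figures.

5.52

⟨x⁴⟩ = ∫ x⁴·|φ|² dx (integrals over the domain).
With sin²θ = (1 − cos2θ)/2 on 0 ≤ x ≤ d: ∫sin²(nπx/d) dx = d/2, ∫x·sin²(nπx/d) dx = d²/4, ∫x²·sin²(nπx/d) dx = d³·(1/6 − 1/(4n²π²)); higher powers xᵏ the same way, integrating xᵏ·cos(2nπx/d) by parts.
⟨x⁴⟩ = 5.5162.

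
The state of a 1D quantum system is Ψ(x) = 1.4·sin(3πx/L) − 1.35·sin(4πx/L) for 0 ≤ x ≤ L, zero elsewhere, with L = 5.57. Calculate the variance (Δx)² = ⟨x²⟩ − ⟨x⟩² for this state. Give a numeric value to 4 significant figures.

Compute ⟨x⟩ and ⟨x²⟩ separately, then (Δx)² = ⟨x²⟩ − ⟨x⟩².
On 0 ≤ x ≤ L (j ≠ l): ∫sin²(jπx/L) dx = L/2, ∫sin(jπx/L)·sin(lπx/L) dx = 0; diagonal moments ∫x·sin²(jπx/L) dx = L²/4, ∫x²·sin²(jπx/L) dx = L³·(1/6 − 1/(4j²π²)); cross terms ∫x·sin(jπx/L)·sin(lπx/L) dx = 0 for j + l even and −4jlL²/(π²(j² − l²)²) for j + l odd, ∫x²·sin(jπx/L)·sin(lπx/L) dx = (−1)^(j+l)·4jlL³/(π²(j² − l²)²); higher powers the same way via product-to-sum and parts.
Normalization: ∫|Ψ|² dx = 10.534.
⟨x⟩ = 3.8900 and ⟨x²⟩ = 16.358.
(Δx)² = 16.358 − (3.8900)² = 1.2267.

1.227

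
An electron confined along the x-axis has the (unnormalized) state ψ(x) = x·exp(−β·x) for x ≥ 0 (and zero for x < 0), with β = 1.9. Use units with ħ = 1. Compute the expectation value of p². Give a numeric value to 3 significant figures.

3.61

p² ψ = −ħ² d²ψ/dx²; ⟨p²⟩ = −ħ² ∫ ψ*·ψ'' dx / ∫|ψ|² dx.
Differentiate x·exp(−β·x) with the product rule; every integrand then reduces to terms xʲ·e^(−2βx) on [0, ∞), with ∫₀^∞ xʲ·e^(−2βx) dx = j!/(2β)^(j+1).
State is unnormalized: ∫|ψ|² dx = 0.036448, and ∫ψ*·(−ħ² ψ'') dx = 0.13158, so ⟨p²⟩ = 0.13158 / 0.036448.
⟨p²⟩ = 3.6100.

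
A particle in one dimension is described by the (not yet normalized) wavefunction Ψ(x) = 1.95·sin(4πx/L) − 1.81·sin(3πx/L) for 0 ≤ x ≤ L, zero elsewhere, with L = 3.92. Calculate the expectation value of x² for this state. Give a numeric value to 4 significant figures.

8.098

⟨x²⟩ = ∫ x²·|Ψ|² dx / ∫|Ψ|² dx (integrals over the domain).
On 0 ≤ x ≤ L (j ≠ l): ∫sin²(jπx/L) dx = L/2, ∫sin(jπx/L)·sin(lπx/L) dx = 0; diagonal moments ∫x·sin²(jπx/L) dx = L²/4, ∫x²·sin²(jπx/L) dx = L³·(1/6 − 1/(4j²π²)); cross terms ∫x·sin(jπx/L)·sin(lπx/L) dx = 0 for j + l even and −4jlL²/(π²(j² − l²)²) for j + l odd, ∫x²·sin(jπx/L)·sin(lπx/L) dx = (−1)^(j+l)·4jlL³/(π²(j² − l²)²); higher powers the same way via product-to-sum and parts.
State is unnormalized: ∫|Ψ|² dx = 13.874, and ∫Ψ*·x²·Ψ dx = 112.35, so ⟨x²⟩ = 112.35 / 13.874.
⟨x²⟩ = 8.0979.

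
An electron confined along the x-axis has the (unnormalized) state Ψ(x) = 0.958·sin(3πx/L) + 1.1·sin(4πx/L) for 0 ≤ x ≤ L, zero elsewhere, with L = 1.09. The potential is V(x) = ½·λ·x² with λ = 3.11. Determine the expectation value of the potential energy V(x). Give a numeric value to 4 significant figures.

0.2448

⟨V⟩ = ∫ V(x)·|Ψ|² dx / ∫|Ψ|² dx.
On 0 ≤ x ≤ L (j ≠ l): ∫sin²(jπx/L) dx = L/2, ∫sin(jπx/L)·sin(lπx/L) dx = 0; diagonal moments ∫x·sin²(jπx/L) dx = L²/4, ∫x²·sin²(jπx/L) dx = L³·(1/6 − 1/(4j²π²)); cross terms ∫x·sin(jπx/L)·sin(lπx/L) dx = 0 for j + l even and −4jlL²/(π²(j² − l²)²) for j + l odd, ∫x²·sin(jπx/L)·sin(lπx/L) dx = (−1)^(j+l)·4jlL³/(π²(j² − l²)²); higher powers the same way via product-to-sum and parts.
State is unnormalized: ∫|Ψ|² dx = 1.1596, and ∫Ψ*·V(x)·Ψ dx = 0.28383, so ⟨V⟩ = 0.28383 / 1.1596.
⟨V⟩ = 0.24475.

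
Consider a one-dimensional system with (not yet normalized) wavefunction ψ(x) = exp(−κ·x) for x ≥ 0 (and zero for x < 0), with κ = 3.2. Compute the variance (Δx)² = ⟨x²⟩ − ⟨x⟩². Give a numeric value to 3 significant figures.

Compute ⟨x⟩ and ⟨x²⟩ separately, then (Δx)² = ⟨x²⟩ − ⟨x⟩².
Every integrand reduces to terms xʲ·e^(−2κx) on [0, ∞); use ∫₀^∞ xʲ·e^(−2κx) dx = j!/(2κ)^(j+1).
Normalization: ∫|ψ|² dx = 0.15625.
⟨x⟩ = 0.15625 and ⟨x²⟩ = 0.048828.
(Δx)² = 0.048828 − (0.15625)² = 0.024414.

0.0244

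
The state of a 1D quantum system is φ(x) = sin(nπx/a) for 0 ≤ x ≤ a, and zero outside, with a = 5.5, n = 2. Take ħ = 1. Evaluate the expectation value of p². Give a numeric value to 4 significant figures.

p² φ = −ħ² d²φ/dx²; ⟨p²⟩ = −ħ² ∫ φ*·φ'' dx / ∫|φ|² dx.
d/dx sin(nπx/a) = (nπ/a)·cos(nπx/a) and d²/dx² sin(nπx/a) = −(nπ/a)²·sin(nπx/a); on 0 ≤ x ≤ a, ∫sin²(nπx/a) dx = a/2 and ∫sin(nπx/a)·cos(nπx/a) dx = 0.
State is unnormalized: ∫|φ|² dx = 2.7500, and ∫φ*·(−ħ² φ'') dx = 3.5889, so ⟨p²⟩ = 3.5889 / 2.7500.
⟨p²⟩ = 1.3051.

1.305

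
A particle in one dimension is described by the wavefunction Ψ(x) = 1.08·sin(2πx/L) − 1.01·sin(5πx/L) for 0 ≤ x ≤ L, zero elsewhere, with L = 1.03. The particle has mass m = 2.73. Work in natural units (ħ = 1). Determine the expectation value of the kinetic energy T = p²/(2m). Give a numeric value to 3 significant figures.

T = −(ħ²/2m) d²/dx², so ⟨T⟩ = −(ħ²/2m) ∫ Ψ*·Ψ'' dx / ∫|Ψ|² dx; with m = 2.73.
d²/dx² sin(jπx/L) = −(jπ/L)²·sin(jπx/L); on 0 ≤ x ≤ L, ∫sin²(jπx/L) dx = L/2 and ∫sin(jπx/L)·sin(lπx/L) dx = 0 for j ≠ l, so only diagonal terms survive in ∫|Ψ|² and ∫Ψ·Ψ″; ∫Ψ·Ψ′ dx = [Ψ²/2] between the walls = 0.
State is unnormalized: ∫|Ψ|² dx = 1.1260, and ∫Ψ*·(−ħ²/2m · Ψ'') dx = 26.472, so ⟨T⟩ = 26.472 / 1.1260.
⟨T⟩ = 23.509.

23.5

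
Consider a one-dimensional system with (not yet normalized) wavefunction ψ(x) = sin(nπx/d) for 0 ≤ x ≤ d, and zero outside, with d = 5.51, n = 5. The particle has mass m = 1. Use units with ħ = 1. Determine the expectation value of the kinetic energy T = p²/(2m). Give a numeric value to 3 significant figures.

4.06

T = −(ħ²/2m) d²/dx², so ⟨T⟩ = −(ħ²/2m) ∫ ψ*·ψ'' dx / ∫|ψ|² dx; with m = 1.
d/dx sin(nπx/d) = (nπ/d)·cos(nπx/d) and d²/dx² sin(nπx/d) = −(nπ/d)²·sin(nπx/d); on 0 ≤ x ≤ d, ∫sin²(nπx/d) dx = d/2 and ∫sin(nπx/d)·cos(nπx/d) dx = 0.
State is unnormalized: ∫|ψ|² dx = 2.7550, and ∫ψ*·(−ħ²/2m · ψ'') dx = 11.195, so ⟨T⟩ = 11.195 / 2.7550.
⟨T⟩ = 4.0636.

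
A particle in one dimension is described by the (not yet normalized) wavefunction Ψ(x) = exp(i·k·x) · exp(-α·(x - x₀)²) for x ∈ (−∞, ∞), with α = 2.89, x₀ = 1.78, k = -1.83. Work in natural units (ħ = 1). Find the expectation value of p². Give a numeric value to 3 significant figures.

p² Ψ = −ħ² d²Ψ/dx²; ⟨p²⟩ = −ħ² ∫ Ψ*·Ψ'' dx / ∫|Ψ|² dx.
Gaussian moments (u = x − x₀): ∫u^(2j)·e^(−2αu²) du = (2j−1)!!/(4α)^j · √(π/(2α)), odd powers integrate to 0; here √(π/(2α)) = 0.73724. Derivatives: Ψ′ = (ik − 2αu)·Ψ, Ψ″ = ((ik − 2αu)² − 2α)·Ψ; the odd-in-u pieces drop out.
State is unnormalized: ∫|Ψ|² dx = 0.73724, and ∫Ψ*·(−ħ² Ψ'') dx = 4.5996, so ⟨p²⟩ = 4.5996 / 0.73724.
⟨p²⟩ = 6.2389.

6.24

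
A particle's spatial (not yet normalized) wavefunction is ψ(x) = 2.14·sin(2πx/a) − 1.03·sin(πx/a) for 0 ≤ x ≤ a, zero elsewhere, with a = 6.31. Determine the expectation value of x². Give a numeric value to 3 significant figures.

⟨x²⟩ = ∫ x²·|ψ|² dx / ∫|ψ|² dx (integrals over the domain).
On 0 ≤ x ≤ a (j ≠ l): ∫sin²(jπx/a) dx = a/2, ∫sin(jπx/a)·sin(lπx/a) dx = 0; diagonal moments ∫x·sin²(jπx/a) dx = a²/4, ∫x²·sin²(jπx/a) dx = a³·(1/6 − 1/(4j²π²)); cross terms ∫x·sin(jπx/a)·sin(lπx/a) dx = 0 for j + l even and −4jla²/(π²(j² − l²)²) for j + l odd, ∫x²·sin(jπx/a)·sin(lπx/a) dx = (−1)^(j+l)·4jla³/(π²(j² − l²)²); higher powers the same way via product-to-sum and parts.
State is unnormalized: ∫|ψ|² dx = 17.796, and ∫ψ*·x²·ψ dx = 321.90, so ⟨x²⟩ = 321.90 / 17.796.
⟨x²⟩ = 18.089.

18.1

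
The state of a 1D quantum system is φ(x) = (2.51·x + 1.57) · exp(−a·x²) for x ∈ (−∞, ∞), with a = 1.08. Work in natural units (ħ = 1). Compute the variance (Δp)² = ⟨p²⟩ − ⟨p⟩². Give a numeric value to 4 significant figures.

1.883

Compute ⟨p⟩ and ⟨p²⟩ separately; (Δp)² = ⟨p²⟩ − ⟨p⟩².
Expand each integrand as polynomial × e^(−2ax²) and use ∫x^(2j)·e^(−2ax²) dx = (2j−1)!!/(4a)^j · √(π/(2a)), odd powers → 0; here √(π/(2a)) = 1.2060. Differentiate with the product rule, d/dx e^(−ax²) = −2ax·e^(−ax²).
Normalization: ∫|φ|² dx = 4.7315.
⟨p⟩ = 0.0000 and ⟨p²⟩ = 1.8829.
(Δp)² = 1.8829 − (0.0000)² = 1.8829.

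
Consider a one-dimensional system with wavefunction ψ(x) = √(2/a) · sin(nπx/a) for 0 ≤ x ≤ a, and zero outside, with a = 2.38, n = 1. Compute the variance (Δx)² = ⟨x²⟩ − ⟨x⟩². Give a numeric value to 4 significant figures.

0.1851

Compute ⟨x⟩ and ⟨x²⟩ separately, then (Δx)² = ⟨x²⟩ − ⟨x⟩².
With sin²θ = (1 − cos2θ)/2 on 0 ≤ x ≤ a: ∫sin²(nπx/a) dx = a/2, ∫x·sin²(nπx/a) dx = a²/4, ∫x²·sin²(nπx/a) dx = a³·(1/6 − 1/(4n²π²)); higher powers xᵏ the same way, integrating xᵏ·cos(2nπx/a) by parts.
⟨x⟩ = 1.1900 and ⟨x²⟩ = 1.6012.
(Δx)² = 1.6012 − (1.1900)² = 0.18507.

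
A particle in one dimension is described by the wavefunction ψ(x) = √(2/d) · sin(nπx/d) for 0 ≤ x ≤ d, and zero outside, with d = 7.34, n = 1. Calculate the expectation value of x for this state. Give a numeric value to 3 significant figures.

3.67

⟨x⟩ = ∫ x·|ψ|² dx (integrals over the domain).
With sin²θ = (1 − cos2θ)/2 on 0 ≤ x ≤ d: ∫sin²(nπx/d) dx = d/2, ∫x·sin²(nπx/d) dx = d²/4, ∫x²·sin²(nπx/d) dx = d³·(1/6 − 1/(4n²π²)); higher powers xᵏ the same way, integrating xᵏ·cos(2nπx/d) by parts.
⟨x⟩ = 3.6700.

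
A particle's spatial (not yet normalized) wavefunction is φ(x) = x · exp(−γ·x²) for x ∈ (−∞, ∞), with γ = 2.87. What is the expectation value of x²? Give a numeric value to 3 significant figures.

⟨x²⟩ = ∫ x²·|φ|² dx / ∫|φ|² dx (integrals over the domain).
Expand each integrand as polynomial × e^(−2γx²) and use ∫x^(2j)·e^(−2γx²) dx = (2j−1)!!/(4γ)^j · √(π/(2γ)), odd powers → 0; here √(π/(2γ)) = 0.73981.
State is unnormalized: ∫|φ|² dx = 0.064443, and ∫φ*·x²·φ dx = 0.016841, so ⟨x²⟩ = 0.016841 / 0.064443.
⟨x²⟩ = 0.26132.

0.261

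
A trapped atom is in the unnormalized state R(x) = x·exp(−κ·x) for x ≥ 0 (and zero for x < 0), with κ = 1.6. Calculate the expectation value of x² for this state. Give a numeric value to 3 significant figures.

⟨x²⟩ = ∫ x²·|R|² dx / ∫|R|² dx (integrals over the domain).
Every integrand reduces to terms xʲ·e^(−2κx) on [0, ∞); use ∫₀^∞ xʲ·e^(−2κx) dx = j!/(2κ)^(j+1).
State is unnormalized: ∫|R|² dx = 0.061035, and ∫R*·x²·R dx = 0.071526, so ⟨x²⟩ = 0.071526 / 0.061035.
⟨x²⟩ = 1.1719.

1.17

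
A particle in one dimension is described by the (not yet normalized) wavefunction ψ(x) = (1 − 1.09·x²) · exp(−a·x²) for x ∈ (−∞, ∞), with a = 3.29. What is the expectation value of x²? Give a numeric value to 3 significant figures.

0.0539

⟨x²⟩ = ∫ x²·|ψ|² dx / ∫|ψ|² dx (integrals over the domain).
Expand each integrand as polynomial × e^(−2ax²) and use ∫x^(2j)·e^(−2ax²) dx = (2j−1)!!/(4a)^j · √(π/(2a)), odd powers → 0; here √(π/(2a)) = 0.69097.
State is unnormalized: ∫|ψ|² dx = 0.59073, and ∫ψ*·x²·ψ dx = 0.031815, so ⟨x²⟩ = 0.031815 / 0.59073.
⟨x²⟩ = 0.053858.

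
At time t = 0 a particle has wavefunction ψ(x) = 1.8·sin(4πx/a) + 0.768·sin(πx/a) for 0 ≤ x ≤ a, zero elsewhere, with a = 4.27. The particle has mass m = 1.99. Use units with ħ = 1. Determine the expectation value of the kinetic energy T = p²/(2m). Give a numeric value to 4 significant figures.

1.862

T = −(ħ²/2m) d²/dx², so ⟨T⟩ = −(ħ²/2m) ∫ ψ*·ψ'' dx / ∫|ψ|² dx; with m = 1.99.
d²/dx² sin(jπx/a) = −(jπ/a)²·sin(jπx/a); on 0 ≤ x ≤ a, ∫sin²(jπx/a) dx = a/2 and ∫sin(jπx/a)·sin(lπx/a) dx = 0 for j ≠ l, so only diagonal terms survive in ∫|ψ|² and ∫ψ·ψ″; ∫ψ·ψ′ dx = [ψ²/2] between the walls = 0.
State is unnormalized: ∫|ψ|² dx = 8.1767, and ∫ψ*·(−ħ²/2m · ψ'') dx = 15.224, so ⟨T⟩ = 15.224 / 8.1767.
⟨T⟩ = 1.8619.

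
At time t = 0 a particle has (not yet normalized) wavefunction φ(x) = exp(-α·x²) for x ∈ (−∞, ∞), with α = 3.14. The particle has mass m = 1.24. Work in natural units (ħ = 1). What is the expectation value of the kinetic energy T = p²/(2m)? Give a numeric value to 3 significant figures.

T = −(ħ²/2m) d²/dx², so ⟨T⟩ = −(ħ²/2m) ∫ φ*·φ'' dx / ∫|φ|² dx; with m = 1.24.
Gaussian moments: ∫x^(2j)·e^(−2αx²) dx = (2j−1)!!/(4α)^j · √(π/(2α)), odd powers integrate to 0; here √(π/(2α)) = 0.70729. Derivatives: d/dx e^(−αx²) = −2αx·e^(−αx²), d²/dx² e^(−αx²) = (4α²x² − 2α)·e^(−αx²).
State is unnormalized: ∫|φ|² dx = 0.70729, and ∫φ*·(−ħ²/2m · φ'') dx = 0.89552, so ⟨T⟩ = 0.89552 / 0.70729.
⟨T⟩ = 1.2661.

1.27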